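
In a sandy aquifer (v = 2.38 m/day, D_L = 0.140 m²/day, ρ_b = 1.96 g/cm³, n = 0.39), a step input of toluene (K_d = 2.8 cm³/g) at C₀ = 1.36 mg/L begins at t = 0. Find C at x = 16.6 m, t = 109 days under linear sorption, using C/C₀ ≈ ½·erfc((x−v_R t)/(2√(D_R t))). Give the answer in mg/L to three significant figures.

0.906 mg/L

Retardation factor R = 1 + ρ_b·K_d/n = 1 + 1.96 × 2.8/0.39 = 15.07.
Sorption retards both mechanisms: v_R = v/R = 0.1579 m/day, D_R = D/R = 0.009290 m²/day.
v_R·t = 0.1579 × 109 = 17.2111 m; 2√(D_R t) = 2.013 m; argument = (16.6 − 17.2111)/2.013 = -0.3036.
C = C₀ × ½·erfc(-0.3036) = 1.36 × 0.6662 = 0.906 mg/L.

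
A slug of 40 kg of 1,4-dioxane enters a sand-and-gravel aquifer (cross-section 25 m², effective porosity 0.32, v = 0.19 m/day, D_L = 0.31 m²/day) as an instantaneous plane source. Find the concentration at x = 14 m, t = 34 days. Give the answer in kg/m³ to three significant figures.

For an instantaneous plane source, C(x,t) = M/(n_e·A·√(4πDt)) · exp(−(x−vt)²/(4Dt)), with n_e·A the pore (flow) area.
Plume center vt = 0.19 × 34 = 6.46 m, so the well at 14 m is 7.54 m downgradient of the peak.
√(4πDt) = 11.51 m, giving peak height M/(n_e·A·√(4πDt)) = 40/(0.32 × 25 × 11.51) = 0.4344 kg/m³.
(x−vt)²/(4Dt) = (7.54)²/(4 × 0.31 × 34) = 1.348; exp(−1.348) = 0.2598.
C = 0.4344 × 0.2598 = 0.113 kg/m³.

0.113 kg/m³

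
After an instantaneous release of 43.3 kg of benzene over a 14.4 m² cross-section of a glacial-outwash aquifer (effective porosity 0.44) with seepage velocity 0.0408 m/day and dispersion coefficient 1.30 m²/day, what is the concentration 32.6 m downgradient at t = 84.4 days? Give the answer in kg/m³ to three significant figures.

For an instantaneous plane source, C(x,t) = M/(n_e·A·√(4πDt)) · exp(−(x−vt)²/(4Dt)), with n_e·A the pore (flow) area.
Plume center vt = 0.0408 × 84.4 = 3.44352 m, so the well at 32.6 m is 29.15648 m downgradient of the peak.
√(4πDt) = 37.13 m, giving peak height M/(n_e·A·√(4πDt)) = 43.3/(0.44 × 14.4 × 37.13) = 0.1841 kg/m³.
(x−vt)²/(4Dt) = (29.15648)²/(4 × 1.30 × 84.4) = 1.937; exp(−1.937) = 0.1441.
C = 0.1841 × 0.1441 = 0.0265 kg/m³.

0.0265 kg/m³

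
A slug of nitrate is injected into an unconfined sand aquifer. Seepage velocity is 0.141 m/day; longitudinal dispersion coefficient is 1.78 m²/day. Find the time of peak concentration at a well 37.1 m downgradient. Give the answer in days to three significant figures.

188 days

For the 1D instantaneous-source solution, setting ∂C/∂t = 0 at fixed x gives v²t² + 2Dt − x² = 0, so t = (√(D² + v²x²) − D)/v².
√(D² + v²x²) = √(1.78² + 0.141² × 37.1²) = 5.526; v² = 0.019881.
t = (5.526 − 1.78)/0.019881 = 188 days (vs. the pure-advection estimate x/v = 263 d).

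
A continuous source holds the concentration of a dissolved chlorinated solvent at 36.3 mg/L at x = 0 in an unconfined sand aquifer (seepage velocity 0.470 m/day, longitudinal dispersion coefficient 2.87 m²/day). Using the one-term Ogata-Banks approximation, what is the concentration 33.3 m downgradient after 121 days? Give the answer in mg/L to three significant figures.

29.6 mg/L

For a continuous step input, C/C₀ ≈ ½·erfc((x−vt)/(2√(Dt))).
vt = 0.470 × 121 = 56.87 m and 2√(Dt) = 2√(2.87 × 121) = 37.27 m.
Argument (x−vt)/(2√(Dt)) = (33.3 − 56.87)/37.27 = -0.6324; ½·erfc(-0.6324) = 0.8144.
C = 36.3 × 0.8144 = 29.6 mg/L.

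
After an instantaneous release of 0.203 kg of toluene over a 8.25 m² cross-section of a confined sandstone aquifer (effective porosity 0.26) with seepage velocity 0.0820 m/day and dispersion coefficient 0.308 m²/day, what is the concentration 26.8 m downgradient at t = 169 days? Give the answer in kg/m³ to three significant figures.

0.00166 kg/m³

For an instantaneous plane source, C(x,t) = M/(n_e·A·√(4πDt)) · exp(−(x−vt)²/(4Dt)), with n_e·A the pore (flow) area.
Plume center vt = 0.0820 × 169 = 13.858 m, so the well at 26.8 m is 12.942 m downgradient of the peak.
√(4πDt) = 25.58 m, giving peak height M/(n_e·A·√(4πDt)) = 0.203/(0.26 × 8.25 × 25.58) = 0.003700 kg/m³.
(x−vt)²/(4Dt) = (12.942)²/(4 × 0.308 × 169) = 0.8045; exp(−0.8045) = 0.4473.
C = 0.003700 × 0.4473 = 0.00166 kg/m³.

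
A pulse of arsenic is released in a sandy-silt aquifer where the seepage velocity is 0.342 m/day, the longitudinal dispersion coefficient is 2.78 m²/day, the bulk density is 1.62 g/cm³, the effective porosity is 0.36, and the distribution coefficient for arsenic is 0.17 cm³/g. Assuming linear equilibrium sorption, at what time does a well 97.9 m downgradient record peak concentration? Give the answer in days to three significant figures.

465 days

Retardation factor R = 1 + ρ_b·K_d/n = 1 + 1.62 × 0.17/0.36 = 1.765.
Sorption retards both mechanisms: v_R = v/R = 0.1938 m/day, D_R = D/R = 1.575 m²/day.
Peak time from v_R²t² + 2D_R t − x² = 0: t = (√(D_R² + v_R²x²) − D_R)/v_R².
√(D_R² + v_R²x²) = √(1.575² + 0.1938² × 97.9²) = 19.04; v_R² = 0.03756.
t = (19.04 − 1.575)/0.03756 = 465 days.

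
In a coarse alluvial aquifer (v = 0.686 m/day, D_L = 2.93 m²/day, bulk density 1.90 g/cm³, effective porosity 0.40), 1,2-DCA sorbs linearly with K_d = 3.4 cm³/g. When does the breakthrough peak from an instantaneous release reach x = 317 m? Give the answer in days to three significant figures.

Retardation factor R = 1 + ρ_b·K_d/n = 1 + 1.90 × 3.4/0.40 = 17.15.
Sorption retards both mechanisms: v_R = v/R = 0.04000 m/day, D_R = D/R = 0.1708 m²/day.
Peak time from v_R²t² + 2D_R t − x² = 0: t = (√(D_R² + v_R²x²) − D_R)/v_R².
√(D_R² + v_R²x²) = √(0.1708² + 0.04000² × 317²) = 12.68; v_R² = 0.001600.
t = (12.68 − 0.1708)/0.001600 = 7820 days.

7820 days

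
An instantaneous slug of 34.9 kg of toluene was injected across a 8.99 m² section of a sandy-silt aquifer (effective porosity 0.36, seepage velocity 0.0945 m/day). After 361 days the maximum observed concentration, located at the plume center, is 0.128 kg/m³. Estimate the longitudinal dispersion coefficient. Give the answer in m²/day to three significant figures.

At the plume center C_max = M/(n_e·A·√(4πDt)), so D = M²/(4πt·(n_e·A·C_max)²).
n_e·A·C_max = 0.36 × 8.99 × 0.128 = 0.4143 kg/m.
D = 34.9²/(4π × 361 × 0.4143²) = 1.56 m²/day.

1.56 m²/day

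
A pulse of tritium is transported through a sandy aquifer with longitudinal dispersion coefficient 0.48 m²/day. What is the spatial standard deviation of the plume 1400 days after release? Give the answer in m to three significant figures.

Dispersive spreading gives a Gaussian with σ² = 2Dt; advection only shifts the center.
σ = √(2 × 0.48 × 1400) = 36.7 m.

36.7 m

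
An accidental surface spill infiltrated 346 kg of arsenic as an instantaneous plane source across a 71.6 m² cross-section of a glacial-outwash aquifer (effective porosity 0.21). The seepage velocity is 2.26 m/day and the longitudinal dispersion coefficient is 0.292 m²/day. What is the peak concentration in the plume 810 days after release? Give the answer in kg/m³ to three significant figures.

0.422 kg/m³

The peak of an instantaneous 1D plume sits at x = vt; there the Gaussian factor is 1 and C_max = M/(n_e·A·√(4πDt)), where n_e·A is the pore area the mass is dissolved in.
√(4πDt) = √(4π × 0.292 × 810) = 54.52 m, so C_max = 346/(0.21 × 71.6 × 54.52) = 0.422 kg/m³.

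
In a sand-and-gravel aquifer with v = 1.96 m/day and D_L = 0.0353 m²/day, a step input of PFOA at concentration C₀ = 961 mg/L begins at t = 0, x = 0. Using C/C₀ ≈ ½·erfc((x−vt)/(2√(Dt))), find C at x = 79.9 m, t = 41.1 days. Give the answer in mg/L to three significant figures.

625 mg/L

For a continuous step input, C/C₀ ≈ ½·erfc((x−vt)/(2√(Dt))).
vt = 1.96 × 41.1 = 80.556 m and 2√(Dt) = 2√(0.0353 × 41.1) = 2.409 m.
Argument (x−vt)/(2√(Dt)) = (79.9 − 80.556)/2.409 = -0.2723; ½·erfc(-0.2723) = 0.6499.
C = 961 × 0.6499 = 625 mg/L.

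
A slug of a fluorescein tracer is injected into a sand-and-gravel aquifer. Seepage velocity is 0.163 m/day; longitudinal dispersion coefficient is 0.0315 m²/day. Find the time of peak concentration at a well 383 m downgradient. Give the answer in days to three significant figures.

For the 1D instantaneous-source solution, setting ∂C/∂t = 0 at fixed x gives v²t² + 2Dt − x² = 0, so t = (√(D² + v²x²) − D)/v².
√(D² + v²x²) = √(0.0315² + 0.163² × 383²) = 62.43; v² = 0.026569.
t = (62.43 − 0.0315)/0.026569 = 2350 days (vs. the pure-advection estimate x/v = 2350 d).

2350 days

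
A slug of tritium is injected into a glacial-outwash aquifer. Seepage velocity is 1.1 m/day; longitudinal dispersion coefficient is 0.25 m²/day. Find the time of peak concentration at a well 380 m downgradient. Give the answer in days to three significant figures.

345 days

For the 1D instantaneous-source solution, setting ∂C/∂t = 0 at fixed x gives v²t² + 2Dt − x² = 0, so t = (√(D² + v²x²) − D)/v².
√(D² + v²x²) = √(0.25² + 1.1² × 380²) = 418.0; v² = 1.21.
t = (418.0 − 0.25)/1.21 = 345 days (vs. the pure-advection estimate x/v = 345 d).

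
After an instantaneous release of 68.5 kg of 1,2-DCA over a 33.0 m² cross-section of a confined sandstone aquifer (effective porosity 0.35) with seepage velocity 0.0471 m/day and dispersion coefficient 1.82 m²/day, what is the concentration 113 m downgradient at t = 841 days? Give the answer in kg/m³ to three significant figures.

0.0177 kg/m³

For an instantaneous plane source, C(x,t) = M/(n_e·A·√(4πDt)) · exp(−(x−vt)²/(4Dt)), with n_e·A the pore (flow) area.
Plume center vt = 0.0471 × 841 = 39.6111 m, so the well at 113 m is 73.3889 m downgradient of the peak.
√(4πDt) = 138.7 m, giving peak height M/(n_e·A·√(4πDt)) = 68.5/(0.35 × 33.0 × 138.7) = 0.04276 kg/m³.
(x−vt)²/(4Dt) = (73.3889)²/(4 × 1.82 × 841) = 0.8797; exp(−0.8797) = 0.4149.
C = 0.04276 × 0.4149 = 0.0177 kg/m³.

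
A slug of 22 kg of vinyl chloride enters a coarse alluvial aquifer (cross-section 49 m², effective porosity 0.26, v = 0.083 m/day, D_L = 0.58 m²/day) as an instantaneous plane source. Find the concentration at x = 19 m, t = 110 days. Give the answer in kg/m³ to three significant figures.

0.0416 kg/m³

For an instantaneous plane source, C(x,t) = M/(n_e·A·√(4πDt)) · exp(−(x−vt)²/(4Dt)), with n_e·A the pore (flow) area.
Plume center vt = 0.083 × 110 = 9.13 m, so the well at 19 m is 9.87 m downgradient of the peak.
√(4πDt) = 28.31 m, giving peak height M/(n_e·A·√(4πDt)) = 22/(0.26 × 49 × 28.31) = 0.06100 kg/m³.
(x−vt)²/(4Dt) = (9.87)²/(4 × 0.58 × 110) = 0.3817; exp(−0.3817) = 0.6827.
C = 0.06100 × 0.6827 = 0.0416 kg/m³.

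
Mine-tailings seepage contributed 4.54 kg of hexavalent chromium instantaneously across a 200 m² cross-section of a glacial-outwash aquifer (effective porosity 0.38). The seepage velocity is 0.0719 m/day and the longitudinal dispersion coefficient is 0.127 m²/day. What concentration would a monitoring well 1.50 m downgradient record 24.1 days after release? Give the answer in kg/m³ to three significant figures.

0.00959 kg/m³

For an instantaneous plane source, C(x,t) = M/(n_e·A·√(4πDt)) · exp(−(x−vt)²/(4Dt)), with n_e·A the pore (flow) area.
Plume center vt = 0.0719 × 24.1 = 1.73279 m, so the well at 1.50 m is 0.23279 m upgradient of the peak.
√(4πDt) = 6.202 m, giving peak height M/(n_e·A·√(4πDt)) = 4.54/(0.38 × 200 × 6.202) = 0.009632 kg/m³.
(x−vt)²/(4Dt) = (-0.23279)²/(4 × 0.127 × 24.1) = 0.004426; exp(−0.004426) = 0.9956.
C = 0.009632 × 0.9956 = 0.00959 kg/m³.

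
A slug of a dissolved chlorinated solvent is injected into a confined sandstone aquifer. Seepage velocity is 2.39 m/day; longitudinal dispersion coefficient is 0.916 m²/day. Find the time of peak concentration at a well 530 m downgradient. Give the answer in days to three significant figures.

222 days

For the 1D instantaneous-source solution, setting ∂C/∂t = 0 at fixed x gives v²t² + 2Dt − x² = 0, so t = (√(D² + v²x²) − D)/v².
√(D² + v²x²) = √(0.916² + 2.39² × 530²) = 1267; v² = 5.7121.
t = (1267 − 0.916)/5.7121 = 222 days (vs. the pure-advection estimate x/v = 222 d).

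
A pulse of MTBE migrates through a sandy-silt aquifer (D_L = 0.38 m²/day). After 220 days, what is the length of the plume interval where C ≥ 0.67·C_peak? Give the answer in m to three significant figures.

The plume is Gaussian with σ = √(2Dt) = √(2 × 0.38 × 220) = 12.93 m.
C/C_peak = exp(−Δx²/(2σ²)) = 0.67 ⇒ Δx = σ·√(−2 ln 0.67) = 12.93 × 0.8950 = 11.57 m.
Width = 2Δx = 23.1 m.

23.1 m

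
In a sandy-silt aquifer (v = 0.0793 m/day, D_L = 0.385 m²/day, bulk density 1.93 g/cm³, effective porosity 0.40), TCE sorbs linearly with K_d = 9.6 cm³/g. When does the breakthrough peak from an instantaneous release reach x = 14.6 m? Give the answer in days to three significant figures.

Retardation factor R = 1 + ρ_b·K_d/n = 1 + 1.93 × 9.6/0.40 = 47.32.
Sorption retards both mechanisms: v_R = v/R = 0.001676 m/day, D_R = D/R = 0.008136 m²/day.
Peak time from v_R²t² + 2D_R t − x² = 0: t = (√(D_R² + v_R²x²) − D_R)/v_R².
√(D_R² + v_R²x²) = √(0.008136² + 0.001676² × 14.6²) = 0.02579; v_R² = 2.809e-06.
t = (0.02579 − 0.008136)/2.809e-06 = 6280 days.

6280 days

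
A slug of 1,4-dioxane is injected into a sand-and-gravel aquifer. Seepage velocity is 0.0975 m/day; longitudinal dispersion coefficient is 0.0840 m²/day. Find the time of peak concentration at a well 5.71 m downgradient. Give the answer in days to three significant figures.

50.4 days

For the 1D instantaneous-source solution, setting ∂C/∂t = 0 at fixed x gives v²t² + 2Dt − x² = 0, so t = (√(D² + v²x²) − D)/v².
√(D² + v²x²) = √(0.0840² + 0.0975² × 5.71²) = 0.5630; v² = 0.00950625.
t = (0.5630 − 0.0840)/0.00950625 = 50.4 days (vs. the pure-advection estimate x/v = 58.6 d).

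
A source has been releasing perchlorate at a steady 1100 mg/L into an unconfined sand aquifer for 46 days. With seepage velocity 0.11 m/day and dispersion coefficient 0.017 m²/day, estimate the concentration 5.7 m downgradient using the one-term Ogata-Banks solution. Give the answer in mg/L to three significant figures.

For a continuous step input, C/C₀ ≈ ½·erfc((x−vt)/(2√(Dt))).
vt = 0.11 × 46 = 5.06 m and 2√(Dt) = 2√(0.017 × 46) = 1.769 m.
Argument (x−vt)/(2√(Dt)) = (5.7 − 5.06)/1.769 = 0.3618; ½·erfc(0.3618) = 0.3044.
C = 1100 × 0.3044 = 335 mg/L.

335 mg/L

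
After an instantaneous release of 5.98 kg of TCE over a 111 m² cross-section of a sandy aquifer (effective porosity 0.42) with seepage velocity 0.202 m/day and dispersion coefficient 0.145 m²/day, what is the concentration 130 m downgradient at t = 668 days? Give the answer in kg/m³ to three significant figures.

0.00345 kg/m³

For an instantaneous plane source, C(x,t) = M/(n_e·A·√(4πDt)) · exp(−(x−vt)²/(4Dt)), with n_e·A the pore (flow) area.
Plume center vt = 0.202 × 668 = 134.936 m, so the well at 130 m is 4.936 m upgradient of the peak.
√(4πDt) = 34.89 m, giving peak height M/(n_e·A·√(4πDt)) = 5.98/(0.42 × 111 × 34.89) = 0.003676 kg/m³.
(x−vt)²/(4Dt) = (-4.936)²/(4 × 0.145 × 668) = 0.06288; exp(−0.06288) = 0.9391.
C = 0.003676 × 0.9391 = 0.00345 kg/m³.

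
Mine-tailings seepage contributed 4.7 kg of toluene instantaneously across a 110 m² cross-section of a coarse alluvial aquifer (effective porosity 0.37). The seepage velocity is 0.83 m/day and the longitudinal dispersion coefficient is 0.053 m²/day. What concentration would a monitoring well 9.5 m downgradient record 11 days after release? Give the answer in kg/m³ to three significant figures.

0.0402 kg/m³

For an instantaneous plane source, C(x,t) = M/(n_e·A·√(4πDt)) · exp(−(x−vt)²/(4Dt)), with n_e·A the pore (flow) area.
Plume center vt = 0.83 × 11 = 9.13 m, so the well at 9.5 m is 0.37 m downgradient of the peak.
√(4πDt) = 2.707 m, giving peak height M/(n_e·A·√(4πDt)) = 4.7/(0.37 × 110 × 2.707) = 0.04266 kg/m³.
(x−vt)²/(4Dt) = (0.37)²/(4 × 0.053 × 11) = 0.05870; exp(−0.05870) = 0.9430.
C = 0.04266 × 0.9430 = 0.0402 kg/m³.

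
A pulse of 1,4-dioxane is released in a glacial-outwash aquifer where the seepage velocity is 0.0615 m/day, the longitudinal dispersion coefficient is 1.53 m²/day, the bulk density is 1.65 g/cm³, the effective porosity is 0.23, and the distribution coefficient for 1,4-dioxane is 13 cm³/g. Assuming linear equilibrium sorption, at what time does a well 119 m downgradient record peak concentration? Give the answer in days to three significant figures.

148000 days

Retardation factor R = 1 + ρ_b·K_d/n = 1 + 1.65 × 13/0.23 = 94.26.
Sorption retards both mechanisms: v_R = v/R = 0.0006525 m/day, D_R = D/R = 0.01623 m²/day.
Peak time from v_R²t² + 2D_R t − x² = 0: t = (√(D_R² + v_R²x²) − D_R)/v_R².
√(D_R² + v_R²x²) = √(0.01623² + 0.0006525² × 119²) = 0.07933; v_R² = 4.258e-07.
t = (0.07933 − 0.01623)/4.258e-07 = 148000 days.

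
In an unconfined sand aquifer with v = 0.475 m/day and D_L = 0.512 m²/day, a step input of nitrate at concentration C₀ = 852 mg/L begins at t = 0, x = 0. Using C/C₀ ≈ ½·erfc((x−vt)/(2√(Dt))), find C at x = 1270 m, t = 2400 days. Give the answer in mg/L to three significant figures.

For a continuous step input, C/C₀ ≈ ½·erfc((x−vt)/(2√(Dt))).
vt = 0.475 × 2400 = 1140 m and 2√(Dt) = 2√(0.512 × 2400) = 70.11 m.
Argument (x−vt)/(2√(Dt)) = (1270 − 1140)/70.11 = 1.854; ½·erfc(1.854) = 0.004371.
C = 852 × 0.004371 = 3.72 mg/L.

3.72 mg/L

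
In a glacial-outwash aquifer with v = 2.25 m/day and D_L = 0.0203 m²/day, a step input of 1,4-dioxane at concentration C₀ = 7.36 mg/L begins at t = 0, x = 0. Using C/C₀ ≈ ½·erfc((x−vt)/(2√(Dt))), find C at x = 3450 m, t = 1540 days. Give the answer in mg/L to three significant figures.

For a continuous step input, C/C₀ ≈ ½·erfc((x−vt)/(2√(Dt))).
vt = 2.25 × 1540 = 3465 m and 2√(Dt) = 2√(0.0203 × 1540) = 11.18 m.
Argument (x−vt)/(2√(Dt)) = (3450 − 3465)/11.18 = -1.342; ½·erfc(-1.342) = 0.9711.
C = 7.36 × 0.9711 = 7.15 mg/L.

7.15 mg/L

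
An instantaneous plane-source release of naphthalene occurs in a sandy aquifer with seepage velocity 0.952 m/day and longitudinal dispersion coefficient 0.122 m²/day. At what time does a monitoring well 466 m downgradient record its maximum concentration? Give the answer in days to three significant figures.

489 days

For the 1D instantaneous-source solution, setting ∂C/∂t = 0 at fixed x gives v²t² + 2Dt − x² = 0, so t = (√(D² + v²x²) − D)/v².
√(D² + v²x²) = √(0.122² + 0.952² × 466²) = 443.6; v² = 0.906304.
t = (443.6 − 0.122)/0.906304 = 489 days (vs. the pure-advection estimate x/v = 489 d).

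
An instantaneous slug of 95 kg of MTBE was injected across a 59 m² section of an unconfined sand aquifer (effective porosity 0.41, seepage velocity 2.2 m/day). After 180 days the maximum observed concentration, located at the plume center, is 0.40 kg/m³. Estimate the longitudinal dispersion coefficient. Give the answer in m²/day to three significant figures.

At the plume center C_max = M/(n_e·A·√(4πDt)), so D = M²/(4πt·(n_e·A·C_max)²).
n_e·A·C_max = 0.41 × 59 × 0.40 = 9.676 kg/m.
D = 95²/(4π × 180 × 9.676²) = 0.0426 m²/day.

0.0426 m²/day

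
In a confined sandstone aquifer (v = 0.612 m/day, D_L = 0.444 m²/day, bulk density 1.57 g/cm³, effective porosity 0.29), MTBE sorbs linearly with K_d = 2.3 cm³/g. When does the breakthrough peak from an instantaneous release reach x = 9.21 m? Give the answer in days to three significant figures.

Retardation factor R = 1 + ρ_b·K_d/n = 1 + 1.57 × 2.3/0.29 = 13.45.
Sorption retards both mechanisms: v_R = v/R = 0.04550 m/day, D_R = D/R = 0.03301 m²/day.
Peak time from v_R²t² + 2D_R t − x² = 0: t = (√(D_R² + v_R²x²) − D_R)/v_R².
√(D_R² + v_R²x²) = √(0.03301² + 0.04550² × 9.21²) = 0.4204; v_R² = 0.002070.
t = (0.4204 − 0.03301)/0.002070 = 187 days.

187 days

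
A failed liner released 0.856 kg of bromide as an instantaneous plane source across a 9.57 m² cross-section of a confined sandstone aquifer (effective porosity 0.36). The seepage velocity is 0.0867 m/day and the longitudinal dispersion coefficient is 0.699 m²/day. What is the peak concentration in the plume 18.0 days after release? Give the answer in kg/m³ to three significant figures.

The peak of an instantaneous 1D plume sits at x = vt; there the Gaussian factor is 1 and C_max = M/(n_e·A·√(4πDt)), where n_e·A is the pore area the mass is dissolved in.
√(4πDt) = √(4π × 0.699 × 18.0) = 12.57 m, so C_max = 0.856/(0.36 × 9.57 × 12.57) = 0.0198 kg/m³.

0.0198 kg/m³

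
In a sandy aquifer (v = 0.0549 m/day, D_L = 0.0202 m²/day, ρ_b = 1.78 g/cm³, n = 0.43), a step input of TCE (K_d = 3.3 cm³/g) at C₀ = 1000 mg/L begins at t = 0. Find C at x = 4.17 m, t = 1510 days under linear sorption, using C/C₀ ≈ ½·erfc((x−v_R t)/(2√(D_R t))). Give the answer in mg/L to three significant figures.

Retardation factor R = 1 + ρ_b·K_d/n = 1 + 1.78 × 3.3/0.43 = 14.66.
Sorption retards both mechanisms: v_R = v/R = 0.003745 m/day, D_R = D/R = 0.001378 m²/day.
v_R·t = 0.003745 × 1510 = 5.65495 m; 2√(D_R t) = 2.885 m; argument = (4.17 − 5.65495)/2.885 = -0.5147.
C = C₀ × ½·erfc(-0.5147) = 1000 × 0.7667 = 767 mg/L.

767 mg/L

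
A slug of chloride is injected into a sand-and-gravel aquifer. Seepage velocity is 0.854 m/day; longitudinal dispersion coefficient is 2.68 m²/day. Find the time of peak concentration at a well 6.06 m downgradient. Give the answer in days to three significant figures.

4.32 days

For the 1D instantaneous-source solution, setting ∂C/∂t = 0 at fixed x gives v²t² + 2Dt − x² = 0, so t = (√(D² + v²x²) − D)/v².
√(D² + v²x²) = √(2.68² + 0.854² × 6.06²) = 5.828; v² = 0.729316.
t = (5.828 − 2.68)/0.729316 = 4.32 days (vs. the pure-advection estimate x/v = 7.10 d).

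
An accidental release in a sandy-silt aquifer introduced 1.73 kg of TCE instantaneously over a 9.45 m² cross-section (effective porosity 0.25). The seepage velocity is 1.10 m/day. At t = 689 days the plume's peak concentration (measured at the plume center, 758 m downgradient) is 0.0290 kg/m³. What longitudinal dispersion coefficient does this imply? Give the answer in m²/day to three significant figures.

0.0736 m²/day

At the plume center C_max = M/(n_e·A·√(4πDt)), so D = M²/(4πt·(n_e·A·C_max)²).
n_e·A·C_max = 0.25 × 9.45 × 0.0290 = 0.06851 kg/m.
D = 1.73²/(4π × 689 × 0.06851²) = 0.0736 m²/day.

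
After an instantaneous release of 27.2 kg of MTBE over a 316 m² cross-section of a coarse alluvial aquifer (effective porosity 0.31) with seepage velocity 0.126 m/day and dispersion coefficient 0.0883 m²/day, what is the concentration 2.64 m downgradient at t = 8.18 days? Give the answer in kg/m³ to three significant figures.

For an instantaneous plane source, C(x,t) = M/(n_e·A·√(4πDt)) · exp(−(x−vt)²/(4Dt)), with n_e·A the pore (flow) area.
Plume center vt = 0.126 × 8.18 = 1.03068 m, so the well at 2.64 m is 1.60932 m downgradient of the peak.
√(4πDt) = 3.013 m, giving peak height M/(n_e·A·√(4πDt)) = 27.2/(0.31 × 316 × 3.013) = 0.09216 kg/m³.
(x−vt)²/(4Dt) = (1.60932)²/(4 × 0.0883 × 8.18) = 0.8964; exp(−0.8964) = 0.4080.
C = 0.09216 × 0.4080 = 0.0376 kg/m³.

0.0376 kg/m³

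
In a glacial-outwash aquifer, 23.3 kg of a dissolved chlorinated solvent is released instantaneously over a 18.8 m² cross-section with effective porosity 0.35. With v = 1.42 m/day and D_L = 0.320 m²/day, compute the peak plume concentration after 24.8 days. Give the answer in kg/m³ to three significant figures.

0.355 kg/m³

The peak of an instantaneous 1D plume sits at x = vt; there the Gaussian factor is 1 and C_max = M/(n_e·A·√(4πDt)), where n_e·A is the pore area the mass is dissolved in.
√(4πDt) = √(4π × 0.320 × 24.8) = 9.986 m, so C_max = 23.3/(0.35 × 18.8 × 9.986) = 0.355 kg/m³.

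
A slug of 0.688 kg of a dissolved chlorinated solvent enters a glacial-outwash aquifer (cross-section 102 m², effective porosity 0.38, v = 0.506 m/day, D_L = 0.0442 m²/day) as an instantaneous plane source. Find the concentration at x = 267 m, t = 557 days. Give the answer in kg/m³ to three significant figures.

For an instantaneous plane source, C(x,t) = M/(n_e·A·√(4πDt)) · exp(−(x−vt)²/(4Dt)), with n_e·A the pore (flow) area.
Plume center vt = 0.506 × 557 = 281.842 m, so the well at 267 m is 14.842 m upgradient of the peak.
√(4πDt) = 17.59 m, giving peak height M/(n_e·A·√(4πDt)) = 0.688/(0.38 × 102 × 17.59) = 0.001009 kg/m³.
(x−vt)²/(4Dt) = (-14.842)²/(4 × 0.0442 × 557) = 2.237; exp(−2.237) = 0.1068.
C = 0.001009 × 0.1068 = 0.000108 kg/m³.

0.000108 kg/m³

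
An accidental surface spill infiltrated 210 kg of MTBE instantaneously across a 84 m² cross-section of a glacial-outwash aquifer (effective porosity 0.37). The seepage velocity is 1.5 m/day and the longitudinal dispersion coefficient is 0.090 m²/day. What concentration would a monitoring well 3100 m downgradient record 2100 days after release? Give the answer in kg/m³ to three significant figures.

For an instantaneous plane source, C(x,t) = M/(n_e·A·√(4πDt)) · exp(−(x−vt)²/(4Dt)), with n_e·A the pore (flow) area.
Plume center vt = 1.5 × 2100 = 3150 m, so the well at 3100 m is 50 m upgradient of the peak.
√(4πDt) = 48.73 m, giving peak height M/(n_e·A·√(4πDt)) = 210/(0.37 × 84 × 48.73) = 0.1387 kg/m³.
(x−vt)²/(4Dt) = (-50)²/(4 × 0.090 × 2100) = 3.307; exp(−3.307) = 0.03663.
C = 0.1387 × 0.03663 = 0.00508 kg/m³.

0.00508 kg/m³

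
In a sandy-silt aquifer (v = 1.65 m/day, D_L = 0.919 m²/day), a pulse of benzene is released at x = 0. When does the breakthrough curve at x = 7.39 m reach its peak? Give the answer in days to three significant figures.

4.15 days

For the 1D instantaneous-source solution, setting ∂C/∂t = 0 at fixed x gives v²t² + 2Dt − x² = 0, so t = (√(D² + v²x²) − D)/v².
√(D² + v²x²) = √(0.919² + 1.65² × 7.39²) = 12.23; v² = 2.7225.
t = (12.23 − 0.919)/2.7225 = 4.15 days (vs. the pure-advection estimate x/v = 4.48 d).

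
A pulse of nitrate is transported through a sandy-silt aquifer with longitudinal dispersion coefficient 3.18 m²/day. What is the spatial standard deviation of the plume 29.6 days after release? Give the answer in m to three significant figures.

13.7 m

Dispersive spreading gives a Gaussian with σ² = 2Dt; advection only shifts the center.
σ = √(2 × 3.18 × 29.6) = 13.7 m.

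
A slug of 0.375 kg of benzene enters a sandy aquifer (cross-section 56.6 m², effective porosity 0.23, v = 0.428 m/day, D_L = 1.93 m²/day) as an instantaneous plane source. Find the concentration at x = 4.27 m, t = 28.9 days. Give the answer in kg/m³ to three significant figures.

0.000811 kg/m³

For an instantaneous plane source, C(x,t) = M/(n_e·A·√(4πDt)) · exp(−(x−vt)²/(4Dt)), with n_e·A the pore (flow) area.
Plume center vt = 0.428 × 28.9 = 12.3692 m, so the well at 4.27 m is 8.0992 m upgradient of the peak.
√(4πDt) = 26.47 m, giving peak height M/(n_e·A·√(4πDt)) = 0.375/(0.23 × 56.6 × 26.47) = 0.001088 kg/m³.
(x−vt)²/(4Dt) = (-8.0992)²/(4 × 1.93 × 28.9) = 0.2940; exp(−0.2940) = 0.7453.
C = 0.001088 × 0.7453 = 0.000811 kg/m³.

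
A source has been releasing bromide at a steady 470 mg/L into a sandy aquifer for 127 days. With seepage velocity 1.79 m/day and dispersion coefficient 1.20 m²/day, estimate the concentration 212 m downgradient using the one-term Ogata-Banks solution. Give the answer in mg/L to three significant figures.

381 mg/L

For a continuous step input, C/C₀ ≈ ½·erfc((x−vt)/(2√(Dt))).
vt = 1.79 × 127 = 227.33 m and 2√(Dt) = 2√(1.20 × 127) = 24.69 m.
Argument (x−vt)/(2√(Dt)) = (212 − 227.33)/24.69 = -0.6209; ½·erfc(-0.6209) = 0.8101.
C = 470 × 0.8101 = 381 mg/L.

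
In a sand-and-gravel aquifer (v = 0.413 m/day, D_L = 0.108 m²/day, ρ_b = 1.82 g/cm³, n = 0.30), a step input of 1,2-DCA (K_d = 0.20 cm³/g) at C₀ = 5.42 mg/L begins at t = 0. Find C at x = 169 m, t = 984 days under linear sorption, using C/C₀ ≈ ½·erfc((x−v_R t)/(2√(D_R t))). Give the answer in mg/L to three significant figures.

5.05 mg/L

Retardation factor R = 1 + ρ_b·K_d/n = 1 + 1.82 × 0.20/0.30 = 2.213.
Sorption retards both mechanisms: v_R = v/R = 0.1866 m/day, D_R = D/R = 0.04880 m²/day.
v_R·t = 0.1866 × 984 = 183.6144 m; 2√(D_R t) = 13.86 m; argument = (169 − 183.6144)/13.86 = -1.054.
C = C₀ × ½·erfc(-1.054) = 5.42 × 0.9320 = 5.05 mg/L.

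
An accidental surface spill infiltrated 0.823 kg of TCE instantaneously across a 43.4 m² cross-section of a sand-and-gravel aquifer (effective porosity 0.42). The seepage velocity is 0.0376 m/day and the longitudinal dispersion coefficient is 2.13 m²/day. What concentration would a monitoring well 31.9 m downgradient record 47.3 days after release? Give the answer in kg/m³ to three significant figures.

0.000134 kg/m³

For an instantaneous plane source, C(x,t) = M/(n_e·A·√(4πDt)) · exp(−(x−vt)²/(4Dt)), with n_e·A the pore (flow) area.
Plume center vt = 0.0376 × 47.3 = 1.77848 m, so the well at 31.9 m is 30.12152 m downgradient of the peak.
√(4πDt) = 35.58 m, giving peak height M/(n_e·A·√(4πDt)) = 0.823/(0.42 × 43.4 × 35.58) = 0.001269 kg/m³.
(x−vt)²/(4Dt) = (30.12152)²/(4 × 2.13 × 47.3) = 2.251; exp(−2.251) = 0.1053.
C = 0.001269 × 0.1053 = 0.000134 kg/m³.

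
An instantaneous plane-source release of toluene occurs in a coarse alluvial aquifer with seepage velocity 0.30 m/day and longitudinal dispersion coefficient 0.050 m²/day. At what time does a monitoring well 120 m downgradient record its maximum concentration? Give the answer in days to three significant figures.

For the 1D instantaneous-source solution, setting ∂C/∂t = 0 at fixed x gives v²t² + 2Dt − x² = 0, so t = (√(D² + v²x²) − D)/v².
√(D² + v²x²) = √(0.050² + 0.30² × 120²) = 36.00; v² = 0.09.
t = (36.00 − 0.050)/0.09 = 399 days (vs. the pure-advection estimate x/v = 400 d).

399 days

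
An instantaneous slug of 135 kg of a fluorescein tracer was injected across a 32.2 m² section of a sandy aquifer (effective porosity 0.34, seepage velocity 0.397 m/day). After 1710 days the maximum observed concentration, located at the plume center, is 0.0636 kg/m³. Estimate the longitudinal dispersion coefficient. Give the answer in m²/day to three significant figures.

1.75 m²/day

At the plume center C_max = M/(n_e·A·√(4πDt)), so D = M²/(4πt·(n_e·A·C_max)²).
n_e·A·C_max = 0.34 × 32.2 × 0.0636 = 0.6963 kg/m.
D = 135²/(4π × 1710 × 0.6963²) = 1.75 m²/day.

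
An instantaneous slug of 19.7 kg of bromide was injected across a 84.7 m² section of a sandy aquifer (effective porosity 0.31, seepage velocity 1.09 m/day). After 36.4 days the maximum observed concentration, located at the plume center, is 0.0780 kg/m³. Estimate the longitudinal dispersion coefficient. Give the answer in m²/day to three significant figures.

At the plume center C_max = M/(n_e·A·√(4πDt)), so D = M²/(4πt·(n_e·A·C_max)²).
n_e·A·C_max = 0.31 × 84.7 × 0.0780 = 2.048 kg/m.
D = 19.7²/(4π × 36.4 × 2.048²) = 0.202 m²/day.

0.202 m²/day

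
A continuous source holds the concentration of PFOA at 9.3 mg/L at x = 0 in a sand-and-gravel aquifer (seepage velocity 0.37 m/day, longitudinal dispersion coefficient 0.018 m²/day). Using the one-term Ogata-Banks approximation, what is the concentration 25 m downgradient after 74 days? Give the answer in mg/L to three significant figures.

For a continuous step input, C/C₀ ≈ ½·erfc((x−vt)/(2√(Dt))).
vt = 0.37 × 74 = 27.38 m and 2√(Dt) = 2√(0.018 × 74) = 2.308 m.
Argument (x−vt)/(2√(Dt)) = (25 − 27.38)/2.308 = -1.031; ½·erfc(-1.031) = 0.9276.
C = 9.3 × 0.9276 = 8.63 mg/L.

8.63 mg/L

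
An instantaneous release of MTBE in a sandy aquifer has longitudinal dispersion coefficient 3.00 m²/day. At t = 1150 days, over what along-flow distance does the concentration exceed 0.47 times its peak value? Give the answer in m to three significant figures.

204 m

The plume is Gaussian with σ = √(2Dt) = √(2 × 3.00 × 1150) = 83.07 m.
C/C_peak = exp(−Δx²/(2σ²)) = 0.47 ⇒ Δx = σ·√(−2 ln 0.47) = 83.07 × 1.229 = 102.1 m.
Width = 2Δx = 204 m.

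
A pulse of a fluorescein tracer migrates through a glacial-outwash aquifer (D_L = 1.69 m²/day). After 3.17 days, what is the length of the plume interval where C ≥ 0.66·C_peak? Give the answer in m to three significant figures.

5.97 m

The plume is Gaussian with σ = √(2Dt) = √(2 × 1.69 × 3.17) = 3.273 m.
C/C_peak = exp(−Δx²/(2σ²)) = 0.66 ⇒ Δx = σ·√(−2 ln 0.66) = 3.273 × 0.9116 = 2.984 m.
Width = 2Δx = 5.97 m.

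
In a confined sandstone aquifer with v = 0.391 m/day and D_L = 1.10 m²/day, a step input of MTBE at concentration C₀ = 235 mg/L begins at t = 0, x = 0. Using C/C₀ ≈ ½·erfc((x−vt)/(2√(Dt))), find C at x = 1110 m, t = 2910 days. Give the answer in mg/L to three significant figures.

149 mg/L

For a continuous step input, C/C₀ ≈ ½·erfc((x−vt)/(2√(Dt))).
vt = 0.391 × 2910 = 1137.81 m and 2√(Dt) = 2√(1.10 × 2910) = 113.2 m.
Argument (x−vt)/(2√(Dt)) = (1110 − 1137.81)/113.2 = -0.2457; ½·erfc(-0.2457) = 0.6359.
C = 235 × 0.6359 = 149 mg/L.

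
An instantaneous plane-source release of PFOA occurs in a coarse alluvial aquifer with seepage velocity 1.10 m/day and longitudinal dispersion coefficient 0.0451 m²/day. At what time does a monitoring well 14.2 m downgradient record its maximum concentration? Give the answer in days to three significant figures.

12.9 days

For the 1D instantaneous-source solution, setting ∂C/∂t = 0 at fixed x gives v²t² + 2Dt − x² = 0, so t = (√(D² + v²x²) − D)/v².
√(D² + v²x²) = √(0.0451² + 1.10² × 14.2²) = 15.62; v² = 1.21.
t = (15.62 − 0.0451)/1.21 = 12.9 days (vs. the pure-advection estimate x/v = 12.9 d).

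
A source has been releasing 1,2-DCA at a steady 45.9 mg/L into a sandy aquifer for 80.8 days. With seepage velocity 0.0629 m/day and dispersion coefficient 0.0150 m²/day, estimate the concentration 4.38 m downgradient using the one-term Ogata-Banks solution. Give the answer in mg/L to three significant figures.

30.9 mg/L

For a continuous step input, C/C₀ ≈ ½·erfc((x−vt)/(2√(Dt))).
vt = 0.0629 × 80.8 = 5.08232 m and 2√(Dt) = 2√(0.0150 × 80.8) = 2.202 m.
Argument (x−vt)/(2√(Dt)) = (4.38 − 5.08232)/2.202 = -0.3189; ½·erfc(-0.3189) = 0.6740.
C = 45.9 × 0.6740 = 30.9 mg/L.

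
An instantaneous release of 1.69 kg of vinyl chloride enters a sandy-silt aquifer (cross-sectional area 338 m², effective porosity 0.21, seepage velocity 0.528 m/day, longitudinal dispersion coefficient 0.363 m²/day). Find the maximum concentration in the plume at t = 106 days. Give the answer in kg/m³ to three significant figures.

The peak of an instantaneous 1D plume sits at x = vt; there the Gaussian factor is 1 and C_max = M/(n_e·A·√(4πDt)), where n_e·A is the pore area the mass is dissolved in.
√(4πDt) = √(4π × 0.363 × 106) = 21.99 m, so C_max = 1.69/(0.21 × 338 × 21.99) = 0.00108 kg/m³.

0.00108 kg/m³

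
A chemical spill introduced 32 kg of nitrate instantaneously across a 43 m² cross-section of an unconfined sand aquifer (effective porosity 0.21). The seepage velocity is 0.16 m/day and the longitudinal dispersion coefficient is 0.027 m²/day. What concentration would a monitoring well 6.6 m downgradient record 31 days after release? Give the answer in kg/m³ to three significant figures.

0.489 kg/m³

For an instantaneous plane source, C(x,t) = M/(n_e·A·√(4πDt)) · exp(−(x−vt)²/(4Dt)), with n_e·A the pore (flow) area.
Plume center vt = 0.16 × 31 = 4.96 m, so the well at 6.6 m is 1.64 m downgradient of the peak.
√(4πDt) = 3.243 m, giving peak height M/(n_e·A·√(4πDt)) = 32/(0.21 × 43 × 3.243) = 1.093 kg/m³.
(x−vt)²/(4Dt) = (1.64)²/(4 × 0.027 × 31) = 0.8033; exp(−0.8033) = 0.4478.
C = 1.093 × 0.4478 = 0.489 kg/m³.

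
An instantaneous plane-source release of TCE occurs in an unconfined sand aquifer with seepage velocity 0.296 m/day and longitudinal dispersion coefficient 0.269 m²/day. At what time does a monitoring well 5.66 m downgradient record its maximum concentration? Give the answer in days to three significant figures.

For the 1D instantaneous-source solution, setting ∂C/∂t = 0 at fixed x gives v²t² + 2Dt − x² = 0, so t = (√(D² + v²x²) − D)/v².
√(D² + v²x²) = √(0.269² + 0.296² × 5.66²) = 1.697; v² = 0.087616.
t = (1.697 − 0.269)/0.087616 = 16.3 days (vs. the pure-advection estimate x/v = 19.1 d).

16.3 days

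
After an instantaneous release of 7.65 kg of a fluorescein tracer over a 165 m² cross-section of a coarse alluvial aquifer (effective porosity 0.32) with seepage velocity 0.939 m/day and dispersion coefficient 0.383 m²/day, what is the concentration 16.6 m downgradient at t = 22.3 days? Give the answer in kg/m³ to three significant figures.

0.00806 kg/m³

For an instantaneous plane source, C(x,t) = M/(n_e·A·√(4πDt)) · exp(−(x−vt)²/(4Dt)), with n_e·A the pore (flow) area.
Plume center vt = 0.939 × 22.3 = 20.9397 m, so the well at 16.6 m is 4.3397 m upgradient of the peak.
√(4πDt) = 10.36 m, giving peak height M/(n_e·A·√(4πDt)) = 7.65/(0.32 × 165 × 10.36) = 0.01399 kg/m³.
(x−vt)²/(4Dt) = (-4.3397)²/(4 × 0.383 × 22.3) = 0.5513; exp(−0.5513) = 0.5762.
C = 0.01399 × 0.5762 = 0.00806 kg/m³.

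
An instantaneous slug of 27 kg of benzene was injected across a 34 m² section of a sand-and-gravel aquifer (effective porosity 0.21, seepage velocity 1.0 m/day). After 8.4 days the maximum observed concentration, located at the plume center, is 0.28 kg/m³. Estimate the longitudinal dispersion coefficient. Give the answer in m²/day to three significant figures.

1.73 m²/day

At the plume center C_max = M/(n_e·A·√(4πDt)), so D = M²/(4πt·(n_e·A·C_max)²).
n_e·A·C_max = 0.21 × 34 × 0.28 = 1.999 kg/m.
D = 27²/(4π × 8.4 × 1.999²) = 1.73 m²/day.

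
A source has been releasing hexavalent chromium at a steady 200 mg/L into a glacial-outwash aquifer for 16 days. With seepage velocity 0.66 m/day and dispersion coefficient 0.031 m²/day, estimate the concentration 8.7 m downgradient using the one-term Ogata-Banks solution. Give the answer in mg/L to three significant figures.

194 mg/L

For a continuous step input, C/C₀ ≈ ½·erfc((x−vt)/(2√(Dt))).
vt = 0.66 × 16 = 10.56 m and 2√(Dt) = 2√(0.031 × 16) = 1.409 m.
Argument (x−vt)/(2√(Dt)) = (8.7 − 10.56)/1.409 = -1.320; ½·erfc(-1.320) = 0.9690.
C = 200 × 0.9690 = 194 mg/L.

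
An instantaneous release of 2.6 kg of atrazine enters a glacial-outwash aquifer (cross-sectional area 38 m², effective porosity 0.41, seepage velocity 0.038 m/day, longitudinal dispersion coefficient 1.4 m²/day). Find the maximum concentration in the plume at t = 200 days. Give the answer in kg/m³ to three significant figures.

The peak of an instantaneous 1D plume sits at x = vt; there the Gaussian factor is 1 and C_max = M/(n_e·A·√(4πDt)), where n_e·A is the pore area the mass is dissolved in.
√(4πDt) = √(4π × 1.4 × 200) = 59.32 m, so C_max = 2.6/(0.41 × 38 × 59.32) = 0.00281 kg/m³.

0.00281 kg/m³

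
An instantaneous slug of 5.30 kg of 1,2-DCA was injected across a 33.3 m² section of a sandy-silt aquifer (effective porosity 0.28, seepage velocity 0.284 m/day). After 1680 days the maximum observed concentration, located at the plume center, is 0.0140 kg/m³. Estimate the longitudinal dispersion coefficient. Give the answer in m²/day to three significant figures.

0.0781 m²/day

At the plume center C_max = M/(n_e·A·√(4πDt)), so D = M²/(4πt·(n_e·A·C_max)²).
n_e·A·C_max = 0.28 × 33.3 × 0.0140 = 0.1305 kg/m.
D = 5.30²/(4π × 1680 × 0.1305²) = 0.0781 m²/day.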